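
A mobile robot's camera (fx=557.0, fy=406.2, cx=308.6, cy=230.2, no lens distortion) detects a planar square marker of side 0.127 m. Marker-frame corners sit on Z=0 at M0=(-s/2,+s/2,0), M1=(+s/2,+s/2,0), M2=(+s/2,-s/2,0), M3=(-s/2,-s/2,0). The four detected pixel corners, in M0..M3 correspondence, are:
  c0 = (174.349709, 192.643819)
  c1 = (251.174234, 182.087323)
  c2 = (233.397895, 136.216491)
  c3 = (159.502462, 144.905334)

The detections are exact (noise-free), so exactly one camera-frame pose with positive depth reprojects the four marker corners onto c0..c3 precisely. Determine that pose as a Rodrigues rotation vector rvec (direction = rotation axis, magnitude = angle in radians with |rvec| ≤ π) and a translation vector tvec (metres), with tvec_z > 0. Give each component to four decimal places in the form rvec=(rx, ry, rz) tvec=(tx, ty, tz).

Intrinsics K: fx=557.0, fy=406.2, cx=308.6, cy=230.2
Marker side s = 0.127 m; corners in marker frame (Z=0):
  M0 = (-0.0635, +0.0635, 0)
  M1 = (+0.0635, +0.0635, 0)
  M2 = (+0.0635, -0.0635, 0)
  M3 = (-0.0635, -0.0635, 0)
Detected image corners:
  c0 = (174.349709, 192.643819) px
  c1 = (251.174234, 182.087323) px
  c2 = (233.397895, 136.216491) px
  c3 = (159.502462, 144.905334) px
Planar DLT: solve 8×8 A·h = b for H (H[2,2]=1):
  H  [+642.34580 +55.34208 +204.99622]
  H  [-36.15696 +309.70988 +163.35756]
  H  [+0.24057 -0.35812 +1.00000]
B = K⁻¹H; ‖b₁‖=1.071882, ‖b₂‖=1.071882; λ = 2/(‖b₁‖+‖b₂‖) = 0.932939, sign → tz>0 ⇒ λ=+0.932939
r₁ = λ·B[:,0] = (+0.95154,-0.21024,+0.22444); r₂ = λ·B[:,1] = (+0.27780,+0.90067,-0.33410)
r₃ = r₁×r₂ = (-0.13190,+0.38026,+0.91542); SVD([r₁ r₂ r₃]) → R = UVᵀ:
  R  [+0.95154 +0.27780 -0.13190]
  R  [-0.21024 +0.90067 +0.38026]
  R  [+0.22444 -0.33410 +0.91542]
t = (-0.17353, -0.15352, +0.93294) m
tr R = 2.767632; θ = arccos((tr R − 1)/2) = 0.486840 rad = 27.894°
axis k = ((R−Rᵀ)₃₂, (R−Rᵀ)₁₃, (R−Rᵀ)₂₁) / (2 sinθ) = (-0.763480, -0.380842, -0.521591)
rvec = θ·k = (-0.371692, -0.185409, -0.253931)

rvec=(-0.3717, -0.1854, -0.2539) tvec=(-0.1735, -0.1535, 0.9329)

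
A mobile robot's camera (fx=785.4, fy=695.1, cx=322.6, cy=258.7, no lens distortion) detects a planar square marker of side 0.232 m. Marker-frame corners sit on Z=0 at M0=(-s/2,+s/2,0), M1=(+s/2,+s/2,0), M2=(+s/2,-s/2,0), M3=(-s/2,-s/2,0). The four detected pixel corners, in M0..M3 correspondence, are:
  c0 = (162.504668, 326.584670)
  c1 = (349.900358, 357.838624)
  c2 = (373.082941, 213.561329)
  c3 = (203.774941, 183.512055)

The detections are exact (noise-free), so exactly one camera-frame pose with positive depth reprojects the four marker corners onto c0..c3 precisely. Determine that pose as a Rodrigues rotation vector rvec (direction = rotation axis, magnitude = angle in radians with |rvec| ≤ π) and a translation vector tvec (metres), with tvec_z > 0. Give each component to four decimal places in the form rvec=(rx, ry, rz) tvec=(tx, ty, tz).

Intrinsics K: fx=785.4, fy=695.1, cx=322.6, cy=258.7
Marker side s = 0.232 m; corners in marker frame (Z=0):
  M0 = (-0.1160, +0.1160, 0)
  M1 = (+0.1160, +0.1160, 0)
  M2 = (+0.1160, -0.1160, 0)
  M3 = (-0.1160, -0.1160, 0)
Detected image corners:
  c0 = (162.504668, 326.584670) px
  c1 = (349.900358, 357.838624) px
  c2 = (373.082941, 213.561329) px
  c3 = (203.774941, 183.512055) px
Planar DLT: solve 8×8 A·h = b for H (H[2,2]=1):
  H  [+781.80288 -254.99145 +273.68314]
  H  [+146.86027 +503.80147 +266.91203]
  H  [+0.05500 -0.42720 +1.00000]
B = K⁻¹H; ‖b₁‖=0.992891, ‖b₂‖=0.992891; λ = 2/(‖b₁‖+‖b₂‖) = 1.007160, sign → tz>0 ⇒ λ=+1.007160
r₁ = λ·B[:,0] = (+0.97980,+0.19218,+0.05539); r₂ = λ·B[:,1] = (-0.15026,+0.89011,-0.43026)
r₃ = r₁×r₂ = (-0.13199,+0.41324,+0.90100); SVD([r₁ r₂ r₃]) → R = UVᵀ:
  R  [+0.97980 -0.15026 -0.13199]
  R  [+0.19218 +0.89011 +0.41324]
  R  [+0.05539 -0.43026 +0.90100]
t = (-0.06273, +0.01190, +1.00716) m
tr R = 2.770912; θ = arccos((tr R − 1)/2) = 0.483322 rad = 27.692°
axis k = ((R−Rᵀ)₃₂, (R−Rᵀ)₁₃, (R−Rᵀ)₂₁) / (2 sinθ) = (-0.907531, -0.201606, +0.368434)
rvec = θ·k = (-0.438629, -0.097440, +0.178072)

rvec=(-0.4386, -0.0974, 0.1781) tvec=(-0.0627, 0.0119, 1.0072)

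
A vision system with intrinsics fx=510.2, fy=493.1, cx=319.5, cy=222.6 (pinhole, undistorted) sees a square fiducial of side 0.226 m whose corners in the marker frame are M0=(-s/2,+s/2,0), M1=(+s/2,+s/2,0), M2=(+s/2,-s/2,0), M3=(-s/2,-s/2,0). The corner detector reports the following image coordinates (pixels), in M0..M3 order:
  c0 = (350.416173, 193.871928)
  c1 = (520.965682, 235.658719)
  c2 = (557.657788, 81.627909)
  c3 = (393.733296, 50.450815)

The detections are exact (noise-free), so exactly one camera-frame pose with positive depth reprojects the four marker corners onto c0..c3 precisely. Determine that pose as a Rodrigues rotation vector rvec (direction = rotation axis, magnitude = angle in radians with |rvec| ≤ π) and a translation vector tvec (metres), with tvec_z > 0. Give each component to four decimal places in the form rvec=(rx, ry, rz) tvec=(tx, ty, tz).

rvec=(-0.1884, 0.1552, 0.2747) tvec=(0.1812, -0.1183, 0.6885)

Intrinsics K: fx=510.2, fy=493.1, cx=319.5, cy=222.6
Marker side s = 0.226 m; corners in marker frame (Z=0):
  M0 = (-0.1130, +0.1130, 0)
  M1 = (+0.1130, +0.1130, 0)
  M2 = (+0.1130, -0.1130, 0)
  M3 = (-0.1130, -0.1130, 0)
Detected image corners:
  c0 = (350.416173, 193.871928) px
  c1 = (520.965682, 235.658719) px
  c2 = (557.657788, 81.627909) px
  c3 = (393.733296, 50.450815) px
Planar DLT: solve 8×8 A·h = b for H (H[2,2]=1):
  H  [+622.23393 -285.38826 +453.79518]
  H  [+124.63660 +624.13615 +137.88088]
  H  [-0.25754 -0.23689 +1.00000]
B = K⁻¹H; ‖b₁‖=1.452344, ‖b₂‖=1.452344; λ = 2/(‖b₁‖+‖b₂‖) = 0.688542, sign → tz>0 ⇒ λ=+0.688542
r₁ = λ·B[:,0] = (+0.95079,+0.25409,-0.17733); r₂ = λ·B[:,1] = (-0.28300,+0.94515,-0.16311)
r₃ = r₁×r₂ = (+0.12616,+0.20527,+0.97054); SVD([r₁ r₂ r₃]) → R = UVᵀ:
  R  [+0.95079 -0.28300 +0.12616]
  R  [+0.25409 +0.94515 +0.20527]
  R  [-0.17733 -0.16311 +0.97054]
t = (+0.18124, -0.11830, +0.68854) m
tr R = 2.866474; θ = arccos((tr R − 1)/2) = 0.367476 rad = 21.055°
axis k = ((R−Rᵀ)₃₂, (R−Rᵀ)₁₃, (R−Rᵀ)₂₁) / (2 sinθ) = (-0.512688, +0.422376, +0.747495)
rvec = θ·k = (-0.188401, +0.155213, +0.274686)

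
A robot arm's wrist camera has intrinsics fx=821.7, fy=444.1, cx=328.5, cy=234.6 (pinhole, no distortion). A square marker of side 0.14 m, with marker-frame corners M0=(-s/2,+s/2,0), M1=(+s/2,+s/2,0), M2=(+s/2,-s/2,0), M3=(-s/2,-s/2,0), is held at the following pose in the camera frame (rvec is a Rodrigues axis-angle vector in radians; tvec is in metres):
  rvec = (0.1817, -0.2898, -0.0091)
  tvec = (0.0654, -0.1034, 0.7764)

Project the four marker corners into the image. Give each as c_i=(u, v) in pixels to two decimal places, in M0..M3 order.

Intrinsics K: fx=821.7, fy=444.1, cx=328.5, cy=234.6
Marker side s = 0.14 m; corners in marker frame (Z=0):
  M0 = (-0.0700, +0.0700, 0)
  M1 = (+0.0700, +0.0700, 0)
  M2 = (+0.0700, -0.0700, 0)
  M3 = (-0.0700, -0.0700, 0)
rvec = (0.1817, -0.2898, -0.0091), |rvec| = θ = 0.34217 rad = 19.605°
Rodrigues: sinθ=0.33553, 1−cosθ=0.05797; R = I + sinθ·[k]× + (1−cosθ)·[k]×²:
    [+0.95838 -0.01715 -0.28500]
    [-0.03500 +0.98361 -0.17687]
    [+0.28336 +0.17948 +0.94207]
t = (0.0654, -0.1034, 0.7764) m
M0: Pc = R·M0+t = (-0.00289, -0.03210, +0.76913); u = 821.7·(-0.00289)/0.76913 + 328.5 = 325.4160, v = 444.1·(-0.03210)/0.76913 + 234.6 = 216.0667
M1: Pc = R·M1+t = (+0.13129, -0.03700, +0.80880); u = 821.7·(+0.13129)/0.80880 + 328.5 = 461.8800, v = 444.1·(-0.03700)/0.80880 + 234.6 = 214.2855
M2: Pc = R·M2+t = (+0.13369, -0.17470, +0.78367); u = 821.7·(+0.13369)/0.78367 + 328.5 = 468.6740, v = 444.1·(-0.17470)/0.78367 + 234.6 = 135.5975
M3: Pc = R·M3+t = (-0.00049, -0.16980, +0.74400); u = 821.7·(-0.00049)/0.74400 + 328.5 = 327.9634, v = 444.1·(-0.16980)/0.74400 + 234.6 = 133.2432

c0=(325.42, 216.07) c1=(461.88, 214.29) c2=(468.67, 135.60) c3=(327.96, 133.24)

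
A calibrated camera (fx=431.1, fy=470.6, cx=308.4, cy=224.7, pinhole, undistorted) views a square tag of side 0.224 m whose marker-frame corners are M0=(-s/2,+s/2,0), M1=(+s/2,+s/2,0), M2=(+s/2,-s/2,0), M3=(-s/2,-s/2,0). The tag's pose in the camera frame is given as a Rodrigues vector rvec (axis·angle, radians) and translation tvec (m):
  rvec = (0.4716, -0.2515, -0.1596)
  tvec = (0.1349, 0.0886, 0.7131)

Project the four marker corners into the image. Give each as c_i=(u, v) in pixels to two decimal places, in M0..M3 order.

c0=(330.59, 358.07) c1=(446.56, 322.42) c2=(454.47, 201.76) c3=(320.05, 234.70)

Intrinsics K: fx=431.1, fy=470.6, cx=308.4, cy=224.7
Marker side s = 0.224 m; corners in marker frame (Z=0):
  M0 = (-0.1120, +0.1120, 0)
  M1 = (+0.1120, +0.1120, 0)
  M2 = (+0.1120, -0.1120, 0)
  M3 = (-0.1120, -0.1120, 0)
rvec = (0.4716, -0.2515, -0.1596), |rvec| = θ = 0.55779 rad = 31.959°
Rodrigues: sinθ=0.52931, 1−cosθ=0.15157; R = I + sinθ·[k]× + (1−cosθ)·[k]×²:
    [+0.95678 +0.09367 -0.27533]
    [-0.20923 +0.87924 -0.42797]
    [+0.20199 +0.46708 +0.86084]
t = (0.1349, 0.0886, 0.7131) m
M0: Pc = R·M0+t = (+0.03823, +0.21051, +0.74279); u = 431.1·(+0.03823)/0.74279 + 308.4 = 330.5891, v = 470.6·(+0.21051)/0.74279 + 224.7 = 358.0697
M1: Pc = R·M1+t = (+0.25255, +0.16364, +0.78804); u = 431.1·(+0.25255)/0.78804 + 308.4 = 446.5591, v = 470.6·(+0.16364)/0.78804 + 224.7 = 322.4232
M2: Pc = R·M2+t = (+0.23157, -0.03331, +0.68341); u = 431.1·(+0.23157)/0.68341 + 308.4 = 454.4746, v = 470.6·(-0.03331)/0.68341 + 224.7 = 201.7631
M3: Pc = R·M3+t = (+0.01725, +0.01356, +0.63816); u = 431.1·(+0.01725)/0.63816 + 308.4 = 320.0530, v = 470.6·(+0.01356)/0.63816 + 224.7 = 234.6989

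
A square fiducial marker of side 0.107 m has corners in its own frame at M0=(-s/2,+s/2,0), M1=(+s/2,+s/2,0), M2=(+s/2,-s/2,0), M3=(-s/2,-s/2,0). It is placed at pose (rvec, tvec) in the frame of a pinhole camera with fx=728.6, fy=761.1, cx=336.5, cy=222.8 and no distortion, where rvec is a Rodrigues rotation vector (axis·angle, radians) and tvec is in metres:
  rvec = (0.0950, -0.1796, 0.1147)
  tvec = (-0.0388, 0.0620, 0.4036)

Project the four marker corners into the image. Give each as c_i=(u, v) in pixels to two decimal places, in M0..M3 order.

c0=(157.90, 431.64) c1=(348.63, 442.33) c2=(372.18, 250.19) c3=(178.25, 229.57)

Intrinsics K: fx=728.6, fy=761.1, cx=336.5, cy=222.8
Marker side s = 0.107 m; corners in marker frame (Z=0):
  M0 = (-0.0535, +0.0535, 0)
  M1 = (+0.0535, +0.0535, 0)
  M2 = (+0.0535, -0.0535, 0)
  M3 = (-0.0535, -0.0535, 0)
rvec = (0.0950, -0.1796, 0.1147), |rvec| = θ = 0.23332 rad = 13.368°
Rodrigues: sinθ=0.23121, 1−cosθ=0.02710; R = I + sinθ·[k]× + (1−cosθ)·[k]×²:
    [+0.97740 -0.12215 -0.17255]
    [+0.10517 +0.98896 -0.10439]
    [+0.18340 +0.08389 +0.97945]
t = (-0.0388, 0.0620, 0.4036) m
M0: Pc = R·M0+t = (-0.09763, +0.10928, +0.39828); u = 728.6·(-0.09763)/0.39828 + 336.5 = 157.9046, v = 761.1·(+0.10928)/0.39828 + 222.8 = 431.6378
M1: Pc = R·M1+t = (+0.00696, +0.12054, +0.41790); u = 728.6·(+0.00696)/0.41790 + 336.5 = 348.6267, v = 761.1·(+0.12054)/0.41790 + 222.8 = 442.3261
M2: Pc = R·M2+t = (+0.02003, +0.01472, +0.40892); u = 728.6·(+0.02003)/0.40892 + 336.5 = 372.1813, v = 761.1·(+0.01472)/0.40892 + 222.8 = 250.1921
M3: Pc = R·M3+t = (-0.08456, +0.00346, +0.38930); u = 728.6·(-0.08456)/0.38930 + 336.5 = 178.2491, v = 761.1·(+0.00346)/0.38930 + 222.8 = 229.5724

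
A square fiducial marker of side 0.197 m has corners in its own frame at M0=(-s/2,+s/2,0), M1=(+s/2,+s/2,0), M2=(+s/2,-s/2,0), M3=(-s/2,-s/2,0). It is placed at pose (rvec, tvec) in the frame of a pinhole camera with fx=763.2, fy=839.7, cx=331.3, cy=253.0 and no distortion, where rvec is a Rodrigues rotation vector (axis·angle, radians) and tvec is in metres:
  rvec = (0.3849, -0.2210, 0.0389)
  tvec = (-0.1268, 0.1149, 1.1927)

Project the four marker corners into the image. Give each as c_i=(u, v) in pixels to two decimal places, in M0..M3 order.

c0=(185.45, 396.68) c1=(307.77, 391.12) c2=(316.46, 269.56) c3=(186.66, 270.81)

Intrinsics K: fx=763.2, fy=839.7, cx=331.3, cy=253.0
Marker side s = 0.197 m; corners in marker frame (Z=0):
  M0 = (-0.0985, +0.0985, 0)
  M1 = (+0.0985, +0.0985, 0)
  M2 = (+0.0985, -0.0985, 0)
  M3 = (-0.0985, -0.0985, 0)
rvec = (0.3849, -0.2210, 0.0389), |rvec| = θ = 0.44554 rad = 25.527°
Rodrigues: sinθ=0.43094, 1−cosθ=0.09762; R = I + sinθ·[k]× + (1−cosθ)·[k]×²:
    [+0.97524 -0.07946 -0.20640]
    [-0.00421 +0.92640 -0.37652]
    [+0.22112 +0.36806 +0.90312]
t = (-0.1268, 0.1149, 1.1927) m
M0: Pc = R·M0+t = (-0.23069, +0.20656, +1.20717); u = 763.2·(-0.23069)/1.20717 + 331.3 = 185.4546, v = 839.7·(+0.20656)/1.20717 + 253.0 = 396.6847
M1: Pc = R·M1+t = (-0.03857, +0.20574, +1.25074); u = 763.2·(-0.03857)/1.25074 + 331.3 = 307.7671, v = 839.7·(+0.20574)/1.25074 + 253.0 = 391.1240
M2: Pc = R·M2+t = (-0.02291, +0.02324, +1.17823); u = 763.2·(-0.02291)/1.17823 + 331.3 = 316.4583, v = 839.7·(+0.02324)/1.17823 + 253.0 = 269.5594
M3: Pc = R·M3+t = (-0.21503, +0.02406, +1.13466); u = 763.2·(-0.21503)/1.13466 + 331.3 = 186.6634, v = 839.7·(+0.02406)/1.13466 + 253.0 = 270.8084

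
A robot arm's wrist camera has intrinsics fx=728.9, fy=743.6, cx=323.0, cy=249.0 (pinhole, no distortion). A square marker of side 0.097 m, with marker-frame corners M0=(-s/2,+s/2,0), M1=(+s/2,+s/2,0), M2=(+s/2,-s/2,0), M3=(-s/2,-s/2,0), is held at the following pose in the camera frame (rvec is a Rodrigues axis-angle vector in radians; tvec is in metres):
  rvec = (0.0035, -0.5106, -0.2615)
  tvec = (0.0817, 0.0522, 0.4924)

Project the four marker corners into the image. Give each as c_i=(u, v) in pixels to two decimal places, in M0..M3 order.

c0=(404.67, 423.96) c1=(511.70, 373.69) c2=(480.13, 239.24) c3=(368.40, 276.71)

Intrinsics K: fx=728.9, fy=743.6, cx=323.0, cy=249.0
Marker side s = 0.097 m; corners in marker frame (Z=0):
  M0 = (-0.0485, +0.0485, 0)
  M1 = (+0.0485, +0.0485, 0)
  M2 = (+0.0485, -0.0485, 0)
  M3 = (-0.0485, -0.0485, 0)
rvec = (0.0035, -0.5106, -0.2615), |rvec| = θ = 0.57368 rad = 32.869°
Rodrigues: sinθ=0.54273, 1−cosθ=0.16009; R = I + sinθ·[k]× + (1−cosθ)·[k]×²:
    [+0.83992 +0.24652 -0.48350]
    [-0.24826 +0.96673 +0.06164]
    [+0.48261 +0.06826 +0.87317]
t = (0.0817, 0.0522, 0.4924) m
M0: Pc = R·M0+t = (+0.05292, +0.11113, +0.47230); u = 728.9·(+0.05292)/0.47230 + 323.0 = 404.6712, v = 743.6·(+0.11113)/0.47230 + 249.0 = 423.9594
M1: Pc = R·M1+t = (+0.13439, +0.08705, +0.51912); u = 728.9·(+0.13439)/0.51912 + 323.0 = 511.7021, v = 743.6·(+0.08705)/0.51912 + 249.0 = 373.6872
M2: Pc = R·M2+t = (+0.11048, -0.00673, +0.51250); u = 728.9·(+0.11048)/0.51250 + 323.0 = 480.1303, v = 743.6·(-0.00673)/0.51250 + 249.0 = 239.2395
M3: Pc = R·M3+t = (+0.02901, +0.01735, +0.46568); u = 728.9·(+0.02901)/0.46568 + 323.0 = 368.4038, v = 743.6·(+0.01735)/0.46568 + 249.0 = 276.7111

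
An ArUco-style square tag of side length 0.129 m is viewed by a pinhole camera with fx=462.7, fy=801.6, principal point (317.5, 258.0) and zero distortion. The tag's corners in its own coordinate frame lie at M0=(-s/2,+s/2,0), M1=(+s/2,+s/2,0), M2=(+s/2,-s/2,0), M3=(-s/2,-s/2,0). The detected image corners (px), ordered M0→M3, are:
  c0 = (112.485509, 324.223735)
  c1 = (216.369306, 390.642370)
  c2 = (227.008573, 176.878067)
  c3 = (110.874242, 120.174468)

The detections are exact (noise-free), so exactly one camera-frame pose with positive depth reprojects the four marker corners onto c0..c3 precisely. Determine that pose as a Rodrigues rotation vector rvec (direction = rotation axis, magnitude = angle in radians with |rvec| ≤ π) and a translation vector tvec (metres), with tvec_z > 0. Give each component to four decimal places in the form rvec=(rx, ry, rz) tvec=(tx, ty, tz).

Intrinsics K: fx=462.7, fy=801.6, cx=317.5, cy=258.0
Marker side s = 0.129 m; corners in marker frame (Z=0):
  M0 = (-0.0645, +0.0645, 0)
  M1 = (+0.0645, +0.0645, 0)
  M2 = (+0.0645, -0.0645, 0)
  M3 = (-0.0645, -0.0645, 0)
Detected image corners:
  c0 = (112.485509, 324.223735) px
  c1 = (216.369306, 390.642370) px
  c2 = (227.008573, 176.878067) px
  c3 = (110.874242, 120.174468) px
Planar DLT: solve 8×8 A·h = b for H (H[2,2]=1):
  H  [+748.94921 +106.60353 +164.40696]
  H  [+325.55983 +1830.03517 +257.42147]
  H  [-0.60754 +0.83832 +1.00000]
B = K⁻¹H; ‖b₁‖=2.207831, ‖b₂‖=2.207831; λ = 2/(‖b₁‖+‖b₂‖) = 0.452933, sign → tz>0 ⇒ λ=+0.452933
r₁ = λ·B[:,0] = (+0.92196,+0.27252,-0.27517); r₂ = λ·B[:,1] = (-0.15620,+0.91183,+0.37970)
r₃ = r₁×r₂ = (+0.35439,-0.30709,+0.88324); SVD([r₁ r₂ r₃]) → R = UVᵀ:
  R  [+0.92196 -0.15620 +0.35439]
  R  [+0.27252 +0.91183 -0.30709]
  R  [-0.27517 +0.37970 +0.88324]
t = (-0.14986, -0.00033, +0.45293) m
tr R = 2.717024; θ = arccos((tr R − 1)/2) = 0.538436 rad = 30.850°
axis k = ((R−Rᵀ)₃₂, (R−Rᵀ)₁₃, (R−Rᵀ)₂₁) / (2 sinθ) = (+0.669660, +0.613853, +0.418019)
rvec = θ·k = (+0.360569, +0.330521, +0.225076)

rvec=(0.3606, 0.3305, 0.2251) tvec=(-0.1499, -0.0003, 0.4529)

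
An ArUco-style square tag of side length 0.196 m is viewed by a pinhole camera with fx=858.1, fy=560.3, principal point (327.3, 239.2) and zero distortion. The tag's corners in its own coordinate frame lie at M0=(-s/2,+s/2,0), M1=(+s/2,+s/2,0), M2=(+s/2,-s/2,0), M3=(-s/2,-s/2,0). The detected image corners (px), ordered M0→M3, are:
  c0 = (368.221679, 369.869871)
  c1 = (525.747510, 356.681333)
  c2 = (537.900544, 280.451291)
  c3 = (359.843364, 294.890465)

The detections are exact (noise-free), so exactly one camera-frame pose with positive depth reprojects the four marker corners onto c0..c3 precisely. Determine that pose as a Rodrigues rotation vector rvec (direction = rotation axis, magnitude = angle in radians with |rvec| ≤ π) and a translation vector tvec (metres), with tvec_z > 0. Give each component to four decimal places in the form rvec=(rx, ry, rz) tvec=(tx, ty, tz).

rvec=(0.6677, -0.0688, -0.1060) tvec=(0.1400, 0.1572, 0.9942)

Intrinsics K: fx=858.1, fy=560.3, cx=327.3, cy=239.2
Marker side s = 0.196 m; corners in marker frame (Z=0):
  M0 = (-0.0980, +0.0980, 0)
  M1 = (+0.0980, +0.0980, 0)
  M2 = (+0.0980, -0.0980, 0)
  M3 = (-0.0980, -0.0980, 0)
Detected image corners:
  c0 = (368.221679, 369.869871) px
  c1 = (525.747510, 356.681333) px
  c2 = (537.900544, 280.451291) px
  c3 = (359.843364, 294.890465) px
Planar DLT: solve 8×8 A·h = b for H (H[2,2]=1):
  H  [+866.19017 +270.00821 +448.11495]
  H  [-60.60703 +589.04859 +327.76715]
  H  [+0.02973 +0.62463 +1.00000]
B = K⁻¹H; ‖b₁‖=1.005819, ‖b₂‖=1.005819; λ = 2/(‖b₁‖+‖b₂‖) = 0.994215, sign → tz>0 ⇒ λ=+0.994215
r₁ = λ·B[:,0] = (+0.99231,-0.12016,+0.02956); r₂ = λ·B[:,1] = (+0.07597,+0.78011,+0.62102)
r₃ = r₁×r₂ = (-0.09768,-0.61400,+0.78324); SVD([r₁ r₂ r₃]) → R = UVᵀ:
  R  [+0.99231 +0.07597 -0.09768]
  R  [-0.12016 +0.78011 -0.61400]
  R  [+0.02956 +0.62102 +0.78324]
t = (+0.13998, +0.15716, +0.99422) m
tr R = 2.555659; θ = arccos((tr R − 1)/2) = 0.679592 rad = 38.938°
axis k = ((R−Rᵀ)₃₂, (R−Rᵀ)₁₃, (R−Rᵀ)₂₁) / (2 sinθ) = (+0.982551, -0.101229, -0.156035)
rvec = θ·k = (+0.667733, -0.068795, -0.106040)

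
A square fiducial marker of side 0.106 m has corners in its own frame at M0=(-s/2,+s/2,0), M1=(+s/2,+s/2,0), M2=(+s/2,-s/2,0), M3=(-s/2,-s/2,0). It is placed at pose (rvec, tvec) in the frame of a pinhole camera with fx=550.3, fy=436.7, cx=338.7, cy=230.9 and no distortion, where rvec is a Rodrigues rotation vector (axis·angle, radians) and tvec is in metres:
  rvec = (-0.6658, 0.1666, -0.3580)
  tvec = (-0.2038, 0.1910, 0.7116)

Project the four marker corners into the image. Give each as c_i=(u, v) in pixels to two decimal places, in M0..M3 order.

Intrinsics K: fx=550.3, fy=436.7, cx=338.7, cy=230.9
Marker side s = 0.106 m; corners in marker frame (Z=0):
  M0 = (-0.0530, +0.0530, 0)
  M1 = (+0.0530, +0.0530, 0)
  M2 = (+0.0530, -0.0530, 0)
  M3 = (-0.0530, -0.0530, 0)
rvec = (-0.6658, 0.1666, -0.3580), |rvec| = θ = 0.77409 rad = 44.352°
Rodrigues: sinθ=0.69906, 1−cosθ=0.28494; R = I + sinθ·[k]× + (1−cosθ)·[k]×²:
    [+0.92586 +0.27056 +0.26380]
    [-0.37605 +0.72826 +0.57291]
    [-0.03711 -0.62963 +0.77601]
t = (-0.2038, 0.1910, 0.7116) m
M0: Pc = R·M0+t = (-0.23853, +0.24953, +0.68020); u = 550.3·(-0.23853)/0.68020 + 338.7 = 145.7211, v = 436.7·(+0.24953)/0.68020 + 230.9 = 391.1024
M1: Pc = R·M1+t = (-0.14039, +0.20967, +0.67626); u = 550.3·(-0.14039)/0.67626 + 338.7 = 224.4594, v = 436.7·(+0.20967)/0.67626 + 230.9 = 366.2936
M2: Pc = R·M2+t = (-0.16907, +0.13247, +0.74300); u = 550.3·(-0.16907)/0.74300 + 338.7 = 213.4803, v = 436.7·(+0.13247)/0.74300 + 230.9 = 308.7601
M3: Pc = R·M3+t = (-0.26721, +0.17233, +0.74694); u = 550.3·(-0.26721)/0.74694 + 338.7 = 141.8353, v = 436.7·(+0.17233)/0.74694 + 230.9 = 331.6552

c0=(145.72, 391.10) c1=(224.46, 366.29) c2=(213.48, 308.76) c3=(141.84, 331.66)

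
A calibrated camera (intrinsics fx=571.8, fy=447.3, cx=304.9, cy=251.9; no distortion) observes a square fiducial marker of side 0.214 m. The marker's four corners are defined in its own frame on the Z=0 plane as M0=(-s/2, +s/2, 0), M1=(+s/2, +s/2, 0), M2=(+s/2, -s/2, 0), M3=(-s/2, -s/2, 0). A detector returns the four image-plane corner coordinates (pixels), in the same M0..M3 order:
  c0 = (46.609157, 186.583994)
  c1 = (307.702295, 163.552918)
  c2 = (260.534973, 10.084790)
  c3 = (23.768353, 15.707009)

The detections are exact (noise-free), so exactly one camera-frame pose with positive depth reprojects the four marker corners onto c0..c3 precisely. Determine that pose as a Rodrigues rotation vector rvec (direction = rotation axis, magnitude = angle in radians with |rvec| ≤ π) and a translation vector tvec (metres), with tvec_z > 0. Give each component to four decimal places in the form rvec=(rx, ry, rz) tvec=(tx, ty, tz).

rvec=(-0.2886, -0.2077, -0.1881) tvec=(-0.1232, -0.1829, 0.5025)

Intrinsics K: fx=571.8, fy=447.3, cx=304.9, cy=251.9
Marker side s = 0.214 m; corners in marker frame (Z=0):
  M0 = (-0.1070, +0.1070, 0)
  M1 = (+0.1070, +0.1070, 0)
  M2 = (+0.1070, -0.1070, 0)
  M3 = (-0.1070, -0.1070, 0)
Detected image corners:
  c0 = (46.609157, 186.583994) px
  c1 = (307.702295, 163.552918) px
  c2 = (260.534973, 10.084790) px
  c3 = (23.768353, 15.707009) px
Planar DLT: solve 8×8 A·h = b for H (H[2,2]=1):
  H  [+1232.79878 +83.20567 +164.74640]
  H  [-21.86020 +706.89386 +89.11502]
  H  [+0.45562 -0.52072 +1.00000]
B = K⁻¹H; ‖b₁‖=1.990136, ‖b₂‖=1.990136; λ = 2/(‖b₁‖+‖b₂‖) = 0.502478, sign → tz>0 ⇒ λ=+0.502478
r₁ = λ·B[:,0] = (+0.96126,-0.15349,+0.22894); r₂ = λ·B[:,1] = (+0.21264,+0.94145,-0.26165)
r₃ = r₁×r₂ = (-0.17538,+0.30020,+0.93762); SVD([r₁ r₂ r₃]) → R = UVᵀ:
  R  [+0.96126 +0.21264 -0.17538]
  R  [-0.15349 +0.94145 +0.30020]
  R  [+0.22894 -0.26165 +0.93762]
t = (-0.12316, -0.18287, +0.50248) m
tr R = 2.840327; θ = arccos((tr R − 1)/2) = 0.402299 rad = 23.050°
axis k = ((R−Rᵀ)₃₂, (R−Rᵀ)₁₃, (R−Rᵀ)₂₁) / (2 sinθ) = (-0.717500, -0.516322, -0.467552)
rvec = θ·k = (-0.288649, -0.207716, -0.188096)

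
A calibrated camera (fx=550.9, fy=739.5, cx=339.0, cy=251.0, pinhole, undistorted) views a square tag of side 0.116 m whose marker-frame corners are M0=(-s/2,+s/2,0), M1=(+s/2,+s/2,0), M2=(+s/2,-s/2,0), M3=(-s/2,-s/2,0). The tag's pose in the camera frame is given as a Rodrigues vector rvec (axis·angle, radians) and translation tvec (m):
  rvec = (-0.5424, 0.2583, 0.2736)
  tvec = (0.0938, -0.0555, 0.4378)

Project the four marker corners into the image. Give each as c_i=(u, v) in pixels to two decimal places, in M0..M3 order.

c0=(366.12, 218.83) c1=(520.32, 256.66) c2=(544.21, 98.20) c3=(405.61, 76.49)

Intrinsics K: fx=550.9, fy=739.5, cx=339.0, cy=251.0
Marker side s = 0.116 m; corners in marker frame (Z=0):
  M0 = (-0.0580, +0.0580, 0)
  M1 = (+0.0580, +0.0580, 0)
  M2 = (+0.0580, -0.0580, 0)
  M3 = (-0.0580, -0.0580, 0)
rvec = (-0.5424, 0.2583, 0.2736), |rvec| = θ = 0.66013 rad = 37.823°
Rodrigues: sinθ=0.61322, 1−cosθ=0.21009; R = I + sinθ·[k]× + (1−cosθ)·[k]×²:
    [+0.93175 -0.32170 +0.16840]
    [+0.18661 +0.82208 +0.53793]
    [-0.31149 -0.46978 +0.82600]
t = (0.0938, -0.0555, 0.4378) m
M0: Pc = R·M0+t = (+0.02110, -0.01864, +0.42862); u = 550.9·(+0.02110)/0.42862 + 339.0 = 366.1198, v = 739.5·(-0.01864)/0.42862 + 251.0 = 218.8349
M1: Pc = R·M1+t = (+0.12918, +0.00300, +0.39249); u = 550.9·(+0.12918)/0.39249 + 339.0 = 520.3228, v = 739.5·(+0.00300)/0.39249 + 251.0 = 256.6601
M2: Pc = R·M2+t = (+0.16650, -0.09236, +0.44698); u = 550.9·(+0.16650)/0.44698 + 339.0 = 544.2095, v = 739.5·(-0.09236)/0.44698 + 251.0 = 98.2018
M3: Pc = R·M3+t = (+0.05842, -0.11400, +0.48311); u = 550.9·(+0.05842)/0.48311 + 339.0 = 405.6140, v = 739.5·(-0.11400)/0.48311 + 251.0 = 76.4946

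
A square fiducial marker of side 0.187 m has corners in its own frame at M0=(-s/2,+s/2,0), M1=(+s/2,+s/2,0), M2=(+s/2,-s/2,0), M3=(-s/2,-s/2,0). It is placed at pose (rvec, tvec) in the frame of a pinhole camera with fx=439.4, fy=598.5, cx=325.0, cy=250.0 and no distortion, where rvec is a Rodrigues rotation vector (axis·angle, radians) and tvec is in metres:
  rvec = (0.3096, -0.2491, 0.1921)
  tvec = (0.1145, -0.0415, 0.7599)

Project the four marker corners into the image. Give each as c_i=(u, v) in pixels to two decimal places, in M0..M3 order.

Intrinsics K: fx=439.4, fy=598.5, cx=325.0, cy=250.0
Marker side s = 0.187 m; corners in marker frame (Z=0):
  M0 = (-0.0935, +0.0935, 0)
  M1 = (+0.0935, +0.0935, 0)
  M2 = (+0.0935, -0.0935, 0)
  M3 = (-0.0935, -0.0935, 0)
rvec = (0.3096, -0.2491, 0.1921), |rvec| = θ = 0.44137 rad = 25.289°
Rodrigues: sinθ=0.42718, 1−cosθ=0.09583; R = I + sinθ·[k]× + (1−cosθ)·[k]×²:
    [+0.95132 -0.22386 -0.21183]
    [+0.14798 +0.93469 -0.32319]
    [+0.27035 +0.27611 +0.92232]
t = (0.1145, -0.0415, 0.7599) m
M0: Pc = R·M0+t = (+0.00462, +0.03206, +0.76044); u = 439.4·(+0.00462)/0.76044 + 325.0 = 327.6697, v = 598.5·(+0.03206)/0.76044 + 250.0 = 275.2305
M1: Pc = R·M1+t = (+0.18252, +0.05973, +0.81099); u = 439.4·(+0.18252)/0.81099 + 325.0 = 423.8888, v = 598.5·(+0.05973)/0.81099 + 250.0 = 294.0801
M2: Pc = R·M2+t = (+0.22438, -0.11506, +0.75936); u = 439.4·(+0.22438)/0.75936 + 325.0 = 454.8359, v = 598.5·(-0.11506)/0.75936 + 250.0 = 159.3163
M3: Pc = R·M3+t = (+0.04648, -0.14273, +0.70881); u = 439.4·(+0.04648)/0.70881 + 325.0 = 353.8153, v = 598.5·(-0.14273)/0.70881 + 250.0 = 129.4817

c0=(327.67, 275.23) c1=(423.89, 294.08) c2=(454.84, 159.32) c3=(353.82, 129.48)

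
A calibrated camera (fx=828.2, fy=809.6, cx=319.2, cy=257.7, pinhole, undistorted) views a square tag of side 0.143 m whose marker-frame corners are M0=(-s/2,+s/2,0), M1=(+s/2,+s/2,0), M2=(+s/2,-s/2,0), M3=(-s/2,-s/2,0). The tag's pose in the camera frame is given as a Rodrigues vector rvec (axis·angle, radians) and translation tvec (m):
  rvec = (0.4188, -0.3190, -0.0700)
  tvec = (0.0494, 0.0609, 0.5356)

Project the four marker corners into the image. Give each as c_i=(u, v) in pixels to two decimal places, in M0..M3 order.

Intrinsics K: fx=828.2, fy=809.6, cx=319.2, cy=257.7
Marker side s = 0.143 m; corners in marker frame (Z=0):
  M0 = (-0.0715, +0.0715, 0)
  M1 = (+0.0715, +0.0715, 0)
  M2 = (+0.0715, -0.0715, 0)
  M3 = (-0.0715, -0.0715, 0)
rvec = (0.4188, -0.3190, -0.0700), |rvec| = θ = 0.53109 rad = 30.429°
Rodrigues: sinθ=0.50647, 1−cosθ=0.13774; R = I + sinθ·[k]× + (1−cosθ)·[k]×²:
    [+0.94791 +0.00151 -0.31853]
    [-0.13200 +0.91195 -0.38848]
    [+0.28990 +0.41029 +0.86465]
t = (0.0494, 0.0609, 0.5356) m
M0: Pc = R·M0+t = (-0.01827, +0.13554, +0.54421); u = 828.2·(-0.01827)/0.54421 + 319.2 = 291.3997, v = 809.6·(+0.13554)/0.54421 + 257.7 = 459.3419
M1: Pc = R·M1+t = (+0.11728, +0.11667, +0.58566); u = 828.2·(+0.11728)/0.58566 + 319.2 = 485.0536, v = 809.6·(+0.11667)/0.58566 + 257.7 = 418.9758
M2: Pc = R·M2+t = (+0.11707, -0.01374, +0.52699); u = 828.2·(+0.11707)/0.52699 + 319.2 = 503.1789, v = 809.6·(-0.01374)/0.52699 + 257.7 = 236.5879
M3: Pc = R·M3+t = (-0.01848, +0.00513, +0.48554); u = 828.2·(-0.01848)/0.48554 + 319.2 = 287.6714, v = 809.6·(+0.00513)/0.48554 + 257.7 = 266.2595

c0=(291.40, 459.34) c1=(485.05, 418.98) c2=(503.18, 236.59) c3=(287.67, 266.26)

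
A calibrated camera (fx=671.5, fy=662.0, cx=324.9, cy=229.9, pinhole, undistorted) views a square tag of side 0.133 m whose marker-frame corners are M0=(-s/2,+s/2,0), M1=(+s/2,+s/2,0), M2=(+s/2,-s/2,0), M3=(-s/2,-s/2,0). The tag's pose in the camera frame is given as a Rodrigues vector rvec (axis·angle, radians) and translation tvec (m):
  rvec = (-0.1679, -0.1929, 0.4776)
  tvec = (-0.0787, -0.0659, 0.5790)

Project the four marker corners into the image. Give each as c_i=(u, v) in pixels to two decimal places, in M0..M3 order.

c0=(124.61, 183.45) c1=(266.52, 257.03) c2=(334.23, 127.88) c3=(201.18, 53.48)

Intrinsics K: fx=671.5, fy=662.0, cx=324.9, cy=229.9
Marker side s = 0.133 m; corners in marker frame (Z=0):
  M0 = (-0.0665, +0.0665, 0)
  M1 = (+0.0665, +0.0665, 0)
  M2 = (+0.0665, -0.0665, 0)
  M3 = (-0.0665, -0.0665, 0)
rvec = (-0.1679, -0.1929, 0.4776), |rvec| = θ = 0.54176 rad = 31.040°
Rodrigues: sinθ=0.51564, 1−cosθ=0.14320; R = I + sinθ·[k]× + (1−cosθ)·[k]×²:
    [+0.87056 -0.43878 -0.22272]
    [+0.47038 +0.87496 +0.11486]
    [+0.14448 -0.20476 +0.96809]
t = (-0.0787, -0.0659, 0.5790) m
M0: Pc = R·M0+t = (-0.16577, -0.03900, +0.55578); u = 671.5·(-0.16577)/0.55578 + 324.9 = 124.6125, v = 662.0·(-0.03900)/0.55578 + 229.9 = 183.4513
M1: Pc = R·M1+t = (-0.04999, +0.02356, +0.57499); u = 671.5·(-0.04999)/0.57499 + 324.9 = 266.5235, v = 662.0·(+0.02356)/0.57499 + 229.9 = 257.0308
M2: Pc = R·M2+t = (+0.00837, -0.09280, +0.60222); u = 671.5·(+0.00837)/0.60222 + 324.9 = 334.2335, v = 662.0·(-0.09280)/0.60222 + 229.9 = 127.8839
M3: Pc = R·M3+t = (-0.10741, -0.15536, +0.58301); u = 671.5·(-0.10741)/0.58301 + 324.9 = 201.1829, v = 662.0·(-0.15536)/0.58301 + 229.9 = 53.4848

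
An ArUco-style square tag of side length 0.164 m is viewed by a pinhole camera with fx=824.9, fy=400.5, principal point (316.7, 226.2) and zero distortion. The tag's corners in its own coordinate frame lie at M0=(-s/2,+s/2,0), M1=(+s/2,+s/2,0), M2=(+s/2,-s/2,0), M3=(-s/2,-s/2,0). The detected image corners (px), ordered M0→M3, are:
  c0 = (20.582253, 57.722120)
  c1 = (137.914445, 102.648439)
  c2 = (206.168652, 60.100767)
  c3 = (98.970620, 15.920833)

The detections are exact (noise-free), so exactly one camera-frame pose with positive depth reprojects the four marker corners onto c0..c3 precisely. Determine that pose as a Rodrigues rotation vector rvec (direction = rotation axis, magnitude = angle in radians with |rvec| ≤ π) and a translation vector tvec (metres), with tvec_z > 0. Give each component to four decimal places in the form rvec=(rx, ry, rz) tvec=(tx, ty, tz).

rvec=(-0.2916, -0.3994, 0.5654) tvec=(-0.2440, -0.4235, 1.0144)

Intrinsics K: fx=824.9, fy=400.5, cx=316.7, cy=226.2
Marker side s = 0.164 m; corners in marker frame (Z=0):
  M0 = (-0.0820, +0.0820, 0)
  M1 = (+0.0820, +0.0820, 0)
  M2 = (+0.0820, -0.0820, 0)
  M3 = (-0.0820, -0.0820, 0)
Detected image corners:
  c0 = (20.582253, 57.722120) px
  c1 = (137.914445, 102.648439) px
  c2 = (206.168652, 60.100767) px
  c3 = (98.970620, 15.920833) px
Planar DLT: solve 8×8 A·h = b for H (H[2,2]=1):
  H  [+716.09269 -488.95733 +118.30332]
  H  [+288.15738 +235.50046 +58.97460]
  H  [+0.28022 -0.36741 +1.00000]
B = K⁻¹H; ‖b₁‖=0.985839, ‖b₂‖=0.985839; λ = 2/(‖b₁‖+‖b₂‖) = 1.014364, sign → tz>0 ⇒ λ=+1.014364
r₁ = λ·B[:,0] = (+0.77144,+0.56929,+0.28425); r₂ = λ·B[:,1] = (-0.45818,+0.80696,-0.37269)
r₃ = r₁×r₂ = (-0.44154,+0.15727,+0.88335); SVD([r₁ r₂ r₃]) → R = UVᵀ:
  R  [+0.77144 -0.45818 -0.44154]
  R  [+0.56929 +0.80696 +0.15727]
  R  [+0.28425 -0.37269 +0.88335]
t = (-0.24396, -0.42354, +1.01436) m
tr R = 2.461742; θ = arccos((tr R − 1)/2) = 0.751199 rad = 43.041°
axis k = ((R−Rᵀ)₃₂, (R−Rᵀ)₁₃, (R−Rᵀ)₂₁) / (2 sinθ) = (-0.388240, -0.531701, +0.752705)
rvec = θ·k = (-0.291645, -0.399413, +0.565431)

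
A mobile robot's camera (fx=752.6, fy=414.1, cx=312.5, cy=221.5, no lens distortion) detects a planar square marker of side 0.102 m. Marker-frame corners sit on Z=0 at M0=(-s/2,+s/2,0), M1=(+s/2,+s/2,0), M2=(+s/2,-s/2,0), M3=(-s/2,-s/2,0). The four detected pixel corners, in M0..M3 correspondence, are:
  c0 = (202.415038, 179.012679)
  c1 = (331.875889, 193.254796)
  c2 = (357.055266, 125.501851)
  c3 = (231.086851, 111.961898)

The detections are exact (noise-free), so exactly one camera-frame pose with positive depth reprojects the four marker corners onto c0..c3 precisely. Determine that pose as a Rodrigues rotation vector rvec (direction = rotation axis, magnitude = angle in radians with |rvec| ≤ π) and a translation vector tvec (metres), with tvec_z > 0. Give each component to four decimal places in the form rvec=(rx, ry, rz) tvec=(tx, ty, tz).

rvec=(-0.1662, 0.0099, 0.2009) tvec=(-0.0249, -0.0988, 0.5884)

Intrinsics K: fx=752.6, fy=414.1, cx=312.5, cy=221.5
Marker side s = 0.102 m; corners in marker frame (Z=0):
  M0 = (-0.0510, +0.0510, 0)
  M1 = (+0.0510, +0.0510, 0)
  M2 = (+0.0510, -0.0510, 0)
  M3 = (-0.0510, -0.0510, 0)
Detected image corners:
  c0 = (202.415038, 179.012679) px
  c1 = (331.875889, 193.254796) px
  c2 = (357.055266, 125.501851) px
  c3 = (231.086851, 111.961898) px
Planar DLT: solve 8×8 A·h = b for H (H[2,2]=1):
  H  [+1239.25455 -341.90309 +280.65252]
  H  [+129.28929 +618.48446 +151.93982]
  H  [-0.04493 -0.27757 +1.00000]
B = K⁻¹H; ‖b₁‖=1.699489, ‖b₂‖=1.699489; λ = 2/(‖b₁‖+‖b₂‖) = 0.588412, sign → tz>0 ⇒ λ=+0.588412
r₁ = λ·B[:,0] = (+0.97988,+0.19785,-0.02644); r₂ = λ·B[:,1] = (-0.19950,+0.96619,-0.16332)
r₃ = r₁×r₂ = (-0.00677,+0.16531,+0.98622); SVD([r₁ r₂ r₃]) → R = UVᵀ:
  R  [+0.97988 -0.19950 -0.00677]
  R  [+0.19785 +0.96619 +0.16531]
  R  [-0.02644 -0.16332 +0.98622]
t = (-0.02490, -0.09884, +0.58841) m
tr R = 2.932285; θ = arccos((tr R − 1)/2) = 0.260961 rad = 14.952°
axis k = ((R−Rᵀ)₃₂, (R−Rᵀ)₁₃, (R−Rᵀ)₂₁) / (2 sinθ) = (-0.636866, +0.038110, +0.770032)
rvec = θ·k = (-0.166197, +0.009945, +0.200948)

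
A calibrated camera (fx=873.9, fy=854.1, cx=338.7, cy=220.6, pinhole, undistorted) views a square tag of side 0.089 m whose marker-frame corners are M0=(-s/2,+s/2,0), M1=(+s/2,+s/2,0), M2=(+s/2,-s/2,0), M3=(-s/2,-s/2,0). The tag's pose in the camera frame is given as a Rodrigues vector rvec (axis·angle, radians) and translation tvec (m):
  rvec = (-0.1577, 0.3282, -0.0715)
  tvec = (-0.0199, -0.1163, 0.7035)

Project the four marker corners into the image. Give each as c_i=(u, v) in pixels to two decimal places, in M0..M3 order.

Intrinsics K: fx=873.9, fy=854.1, cx=338.7, cy=220.6
Marker side s = 0.089 m; corners in marker frame (Z=0):
  M0 = (-0.0445, +0.0445, 0)
  M1 = (+0.0445, +0.0445, 0)
  M2 = (+0.0445, -0.0445, 0)
  M3 = (-0.0445, -0.0445, 0)
rvec = (-0.1577, 0.3282, -0.0715), |rvec| = θ = 0.37108 rad = 21.261°
Rodrigues: sinθ=0.36262, 1−cosθ=0.06806; R = I + sinθ·[k]× + (1−cosθ)·[k]×²:
    [+0.94423 +0.04429 +0.32629]
    [-0.09545 +0.98518 +0.14251]
    [-0.31515 -0.16570 +0.93446]
t = (-0.0199, -0.1163, 0.7035) m
M0: Pc = R·M0+t = (-0.05995, -0.06821, +0.71015); u = 873.9·(-0.05995)/0.71015 + 338.7 = 264.9295, v = 854.1·(-0.06821)/0.71015 + 220.6 = 138.5614
M1: Pc = R·M1+t = (+0.02409, -0.07671, +0.68210); u = 873.9·(+0.02409)/0.68210 + 338.7 = 369.5626, v = 854.1·(-0.07671)/0.68210 + 220.6 = 124.5505
M2: Pc = R·M2+t = (+0.02015, -0.16439, +0.69685); u = 873.9·(+0.02015)/0.69685 + 338.7 = 363.9664, v = 854.1·(-0.16439)/0.69685 + 220.6 = 19.1162
M3: Pc = R·M3+t = (-0.06389, -0.15589, +0.72490); u = 873.9·(-0.06389)/0.72490 + 338.7 = 261.6786, v = 854.1·(-0.15589)/0.72490 + 220.6 = 36.9216

c0=(264.93, 138.56) c1=(369.56, 124.55) c2=(363.97, 19.12) c3=(261.68, 36.92)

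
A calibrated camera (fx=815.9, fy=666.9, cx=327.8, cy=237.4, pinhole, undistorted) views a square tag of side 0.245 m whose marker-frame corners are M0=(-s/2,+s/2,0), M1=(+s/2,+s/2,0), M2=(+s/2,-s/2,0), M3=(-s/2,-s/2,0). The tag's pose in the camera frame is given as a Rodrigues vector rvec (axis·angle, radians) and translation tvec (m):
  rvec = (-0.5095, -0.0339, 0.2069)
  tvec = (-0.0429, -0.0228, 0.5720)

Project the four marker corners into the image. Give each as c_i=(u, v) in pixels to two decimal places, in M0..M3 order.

c0=(33.19, 310.65) c1=(414.08, 377.02) c2=(457.47, 129.18) c3=(148.01, 77.16)

Intrinsics K: fx=815.9, fy=666.9, cx=327.8, cy=237.4
Marker side s = 0.245 m; corners in marker frame (Z=0):
  M0 = (-0.1225, +0.1225, 0)
  M1 = (+0.1225, +0.1225, 0)
  M2 = (+0.1225, -0.1225, 0)
  M3 = (-0.1225, -0.1225, 0)
rvec = (-0.5095, -0.0339, 0.2069), |rvec| = θ = 0.55095 rad = 31.567°
Rodrigues: sinθ=0.52350, 1−cosθ=0.14797; R = I + sinθ·[k]× + (1−cosθ)·[k]×²:
    [+0.97857 -0.18817 -0.08360]
    [+0.20501 +0.85259 +0.48069]
    [-0.01918 -0.48753 +0.87289]
t = (-0.0429, -0.0228, 0.5720) m
M0: Pc = R·M0+t = (-0.18583, +0.05653, +0.51463); u = 815.9·(-0.18583)/0.51463 + 327.8 = 33.1875, v = 666.9·(+0.05653)/0.51463 + 237.4 = 310.6544
M1: Pc = R·M1+t = (+0.05392, +0.10676, +0.50993); u = 815.9·(+0.05392)/0.50993 + 327.8 = 414.0802, v = 666.9·(+0.10676)/0.50993 + 237.4 = 377.0184
M2: Pc = R·M2+t = (+0.10003, -0.10213, +0.62937); u = 815.9·(+0.10003)/0.62937 + 327.8 = 457.4705, v = 666.9·(-0.10213)/0.62937 + 237.4 = 129.1824
M3: Pc = R·M3+t = (-0.13972, -0.15236, +0.63407); u = 815.9·(-0.13972)/0.63407 + 327.8 = 148.0081, v = 666.9·(-0.15236)/0.63407 + 237.4 = 77.1563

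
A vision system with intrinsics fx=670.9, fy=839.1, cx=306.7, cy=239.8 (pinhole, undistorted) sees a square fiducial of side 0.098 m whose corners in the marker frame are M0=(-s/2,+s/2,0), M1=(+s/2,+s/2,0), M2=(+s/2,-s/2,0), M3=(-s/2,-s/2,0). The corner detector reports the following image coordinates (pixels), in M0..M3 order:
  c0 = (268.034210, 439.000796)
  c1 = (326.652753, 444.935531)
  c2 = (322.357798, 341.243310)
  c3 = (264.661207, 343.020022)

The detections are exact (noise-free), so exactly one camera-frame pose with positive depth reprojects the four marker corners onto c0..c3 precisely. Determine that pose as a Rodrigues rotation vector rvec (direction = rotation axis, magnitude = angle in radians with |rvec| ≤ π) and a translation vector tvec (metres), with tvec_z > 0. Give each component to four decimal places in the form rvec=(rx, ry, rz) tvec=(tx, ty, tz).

Intrinsics K: fx=670.9, fy=839.1, cx=306.7, cy=239.8
Marker side s = 0.098 m; corners in marker frame (Z=0):
  M0 = (-0.0490, +0.0490, 0)
  M1 = (+0.0490, +0.0490, 0)
  M2 = (+0.0490, -0.0490, 0)
  M3 = (-0.0490, -0.0490, 0)
Detected image corners:
  c0 = (268.034210, 439.000796) px
  c1 = (326.652753, 444.935531) px
  c2 = (322.357798, 341.243310) px
  c3 = (264.661207, 343.020022) px
Planar DLT: solve 8×8 A·h = b for H (H[2,2]=1):
  H  [+361.24905 +6.45796 +294.29639]
  H  [-287.10228 +974.11749 +391.74094]
  H  [-0.78588 -0.10995 +1.00000]
B = K⁻¹H; ‖b₁‖=1.198886, ‖b₂‖=1.198886; λ = 2/(‖b₁‖+‖b₂‖) = 0.834108, sign → tz>0 ⇒ λ=+0.834108
r₁ = λ·B[:,0] = (+0.74879,-0.09806,-0.65551); r₂ = λ·B[:,1] = (+0.04996,+0.99453,-0.09171)
r₃ = r₁×r₂ = (+0.66092,+0.03593,+0.74960); SVD([r₁ r₂ r₃]) → R = UVᵀ:
  R  [+0.74879 +0.04996 +0.66092]
  R  [-0.09806 +0.99453 +0.03593]
  R  [-0.65551 -0.09171 +0.74960]
t = (-0.01542, +0.15104, +0.83411) m
tr R = 2.492922; θ = arccos((tr R − 1)/2) = 0.728069 rad = 41.715°
axis k = ((R−Rᵀ)₃₂, (R−Rᵀ)₁₃, (R−Rᵀ)₂₁) / (2 sinθ) = (-0.095909, +0.989157, -0.111219)
rvec = θ·k = (-0.069828, +0.720174, -0.080975)

rvec=(-0.0698, 0.7202, -0.0810) tvec=(-0.0154, 0.1510, 0.8341)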